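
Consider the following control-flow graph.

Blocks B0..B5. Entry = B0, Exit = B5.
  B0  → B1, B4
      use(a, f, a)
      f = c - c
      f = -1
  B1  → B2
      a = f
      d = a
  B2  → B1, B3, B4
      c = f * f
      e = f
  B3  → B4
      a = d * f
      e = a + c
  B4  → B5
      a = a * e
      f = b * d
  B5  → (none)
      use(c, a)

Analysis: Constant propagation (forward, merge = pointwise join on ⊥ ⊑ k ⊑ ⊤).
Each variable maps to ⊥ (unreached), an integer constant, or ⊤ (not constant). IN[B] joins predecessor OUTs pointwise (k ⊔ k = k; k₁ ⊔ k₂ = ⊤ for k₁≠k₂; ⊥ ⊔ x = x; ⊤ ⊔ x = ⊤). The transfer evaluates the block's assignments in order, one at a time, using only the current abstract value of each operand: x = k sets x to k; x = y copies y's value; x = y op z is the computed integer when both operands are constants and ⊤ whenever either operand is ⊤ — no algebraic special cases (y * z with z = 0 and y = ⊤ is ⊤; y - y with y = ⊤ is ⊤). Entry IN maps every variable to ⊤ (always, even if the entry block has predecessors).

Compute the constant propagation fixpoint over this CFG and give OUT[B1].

Answer: {a: -1, b: ⊤, c: ⊤, d: -1, e: ⊤, f: -1}

Trace:
Converged values:
  B0:   IN=(all ⊤)   OUT={f:-1; rest ⊤}
  B1:   IN={f:-1; rest ⊤}   OUT={a:-1, d:-1, f:-1; rest ⊤}
  B2:   IN={a:-1, d:-1, f:-1; rest ⊤}   OUT={a:-1, c:1, d:-1, e:-1, f:-1; rest ⊤}
  B3:   IN={a:-1, c:1, d:-1, e:-1, f:-1; rest ⊤}   OUT={a:1, c:1, d:-1, e:2, f:-1; rest ⊤}
  B4:   IN={f:-1; rest ⊤}   OUT=(all ⊤)
  B5:   IN=(all ⊤)   OUT=(all ⊤)

Merge at B1: IN[B1] = OUT[B0] ⊔ OUT[B2] = {a: ⊤, b: ⊤, c: ⊤, d: ⊤, e: ⊤, f: -1}
Applying B1's transfer function to that IN value gives OUT[B1] (row B1 above).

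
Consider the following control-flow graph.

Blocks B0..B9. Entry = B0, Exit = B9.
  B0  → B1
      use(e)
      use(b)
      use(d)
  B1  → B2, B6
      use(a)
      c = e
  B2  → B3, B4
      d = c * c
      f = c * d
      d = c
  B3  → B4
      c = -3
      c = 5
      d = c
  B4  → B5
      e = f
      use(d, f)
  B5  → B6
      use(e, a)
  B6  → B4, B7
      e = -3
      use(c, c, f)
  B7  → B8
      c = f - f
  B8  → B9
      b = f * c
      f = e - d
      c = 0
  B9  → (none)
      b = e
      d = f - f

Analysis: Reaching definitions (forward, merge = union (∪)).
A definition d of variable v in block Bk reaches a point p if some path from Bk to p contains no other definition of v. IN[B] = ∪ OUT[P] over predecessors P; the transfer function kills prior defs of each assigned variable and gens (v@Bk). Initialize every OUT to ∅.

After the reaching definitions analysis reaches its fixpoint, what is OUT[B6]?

Fixpoint table:
  B0:   IN={}   OUT={}
  B1:   IN={}   OUT={c@B1}
  B2:   IN={c@B1}   OUT={c@B1, d@B2, f@B2}
  B3:   IN={c@B1, d@B2, f@B2}   OUT={c@B3, d@B3, f@B2}
  B4:   IN={c@B1, c@B3, d@B2, d@B3, e@B6, f@B2}   OUT={c@B1, c@B3, d@B2, d@B3, e@B4, f@B2}
  B5:   IN={c@B1, c@B3, d@B2, d@B3, e@B4, f@B2}   OUT={c@B1, c@B3, d@B2, d@B3, e@B4, f@B2}
  B6:   IN={c@B1, c@B3, d@B2, d@B3, e@B4, f@B2}   OUT={c@B1, c@B3, d@B2, d@B3, e@B6, f@B2}
  B7:   IN={c@B1, c@B3, d@B2, d@B3, e@B6, f@B2}   OUT={c@B7, d@B2, d@B3, e@B6, f@B2}
  B8:   IN={c@B7, d@B2, d@B3, e@B6, f@B2}   OUT={b@B8, c@B8, d@B2, d@B3, e@B6, f@B8}
  B9:   IN={b@B8, c@B8, d@B2, d@B3, e@B6, f@B8}   OUT={b@B9, c@B8, d@B9, e@B6, f@B8}

Merge at B6: IN[B6] = OUT[B1] ⊔ OUT[B5] = {c@B1, c@B3, d@B2, d@B3, e@B4, f@B2}
Applying B6's transfer function to that IN value gives OUT[B6] (row B6 above).

Answer: {c@B1, c@B3, d@B2, d@B3, e@B6, f@B2}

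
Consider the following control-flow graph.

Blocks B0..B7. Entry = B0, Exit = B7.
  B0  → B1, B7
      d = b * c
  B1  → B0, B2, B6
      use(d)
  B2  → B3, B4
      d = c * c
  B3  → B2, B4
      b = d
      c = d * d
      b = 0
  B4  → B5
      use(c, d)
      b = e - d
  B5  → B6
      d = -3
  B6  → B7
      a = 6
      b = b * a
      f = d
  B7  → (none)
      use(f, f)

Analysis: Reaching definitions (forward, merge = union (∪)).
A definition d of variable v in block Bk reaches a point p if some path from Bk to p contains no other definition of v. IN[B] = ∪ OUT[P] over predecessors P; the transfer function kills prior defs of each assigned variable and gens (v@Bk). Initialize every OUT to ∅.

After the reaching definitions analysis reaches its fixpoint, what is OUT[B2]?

Fixpoint table:
  B0: | IN={d@B0} | OUT={d@B0}
  B1: | IN={d@B0} | OUT={d@B0}
  B2: | IN={b@B3, c@B3, d@B0, d@B2} | OUT={b@B3, c@B3, d@B2}
  B3: | IN={b@B3, c@B3, d@B2} | OUT={b@B3, c@B3, d@B2}
  B4: | IN={b@B3, c@B3, d@B2} | OUT={b@B4, c@B3, d@B2}
  B5: | IN={b@B4, c@B3, d@B2} | OUT={b@B4, c@B3, d@B5}
  B6: | IN={b@B4, c@B3, d@B0, d@B5} | OUT={a@B6, b@B6, c@B3, d@B0, d@B5, f@B6}
  B7: | IN={a@B6, b@B6, c@B3, d@B0, d@B5, f@B6} | OUT={a@B6, b@B6, c@B3, d@B0, d@B5, f@B6}

Merge at B2: IN[B2] = OUT[B1] ⊔ OUT[B3] = {b@B3, c@B3, d@B0, d@B2}
Applying B2's transfer function to that IN value gives OUT[B2] (row B2 above).

Answer: {b@B3, c@B3, d@B2}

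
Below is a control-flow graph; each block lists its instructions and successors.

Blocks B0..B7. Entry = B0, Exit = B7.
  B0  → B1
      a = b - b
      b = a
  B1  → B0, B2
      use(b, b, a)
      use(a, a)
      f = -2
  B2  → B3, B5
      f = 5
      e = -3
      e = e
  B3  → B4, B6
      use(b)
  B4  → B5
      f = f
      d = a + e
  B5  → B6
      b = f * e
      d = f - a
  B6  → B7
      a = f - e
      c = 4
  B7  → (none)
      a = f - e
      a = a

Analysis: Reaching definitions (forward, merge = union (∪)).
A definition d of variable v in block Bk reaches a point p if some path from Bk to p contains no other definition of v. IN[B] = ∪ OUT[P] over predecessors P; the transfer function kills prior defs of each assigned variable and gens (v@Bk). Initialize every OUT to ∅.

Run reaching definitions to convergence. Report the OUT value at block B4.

Answer: {a@B0, b@B0, d@B4, e@B2, f@B4}

Derivation:
Per-block solution:
  B0: | IN={a@B0, b@B0, f@B1} | OUT={a@B0, b@B0, f@B1}
  B1: | IN={a@B0, b@B0, f@B1} | OUT={a@B0, b@B0, f@B1}
  B2: | IN={a@B0, b@B0, f@B1} | OUT={a@B0, b@B0, e@B2, f@B2}
  B3: | IN={a@B0, b@B0, e@B2, f@B2} | OUT={a@B0, b@B0, e@B2, f@B2}
  B4: | IN={a@B0, b@B0, e@B2, f@B2} | OUT={a@B0, b@B0, d@B4, e@B2, f@B4}
  B5: | IN={a@B0, b@B0, d@B4, e@B2, f@B2, f@B4} | OUT={a@B0, b@B5, d@B5, e@B2, f@B2, f@B4}
  B6: | IN={a@B0, b@B0, b@B5, d@B5, e@B2, f@B2, f@B4} | OUT={a@B6, b@B0, b@B5, c@B6, d@B5, e@B2, f@B2, f@B4}
  B7: | IN={a@B6, b@B0, b@B5, c@B6, d@B5, e@B2, f@B2, f@B4} | OUT={a@B7, b@B0, b@B5, c@B6, d@B5, e@B2, f@B2, f@B4}

Merge at B4: IN[B4] = OUT[B3] = {a@B0, b@B0, e@B2, f@B2}
Applying B4's transfer function to that IN value gives OUT[B4] (row B4 above).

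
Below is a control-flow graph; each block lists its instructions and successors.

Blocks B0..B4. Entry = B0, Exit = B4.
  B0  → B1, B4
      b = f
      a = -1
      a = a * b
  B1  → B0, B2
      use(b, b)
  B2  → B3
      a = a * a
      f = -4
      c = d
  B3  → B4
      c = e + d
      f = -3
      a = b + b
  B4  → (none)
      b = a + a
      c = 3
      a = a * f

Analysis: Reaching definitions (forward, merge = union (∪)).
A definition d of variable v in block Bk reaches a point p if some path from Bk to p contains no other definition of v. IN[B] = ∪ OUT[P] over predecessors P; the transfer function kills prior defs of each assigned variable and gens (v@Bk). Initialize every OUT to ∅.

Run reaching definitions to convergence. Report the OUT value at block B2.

Answer: {a@B2, b@B0, c@B2, f@B2}

Trace:
Per-block solution:
  B0: | IN={a@B0, b@B0} | OUT={a@B0, b@B0}
  B1: | IN={a@B0, b@B0} | OUT={a@B0, b@B0}
  B2: | IN={a@B0, b@B0} | OUT={a@B2, b@B0, c@B2, f@B2}
  B3: | IN={a@B2, b@B0, c@B2, f@B2} | OUT={a@B3, b@B0, c@B3, f@B3}
  B4: | IN={a@B0, a@B3, b@B0, c@B3, f@B3} | OUT={a@B4, b@B4, c@B4, f@B3}

Merge at B2: IN[B2] = OUT[B1] = {a@B0, b@B0}
Applying B2's transfer function to that IN value gives OUT[B2] (row B2 above).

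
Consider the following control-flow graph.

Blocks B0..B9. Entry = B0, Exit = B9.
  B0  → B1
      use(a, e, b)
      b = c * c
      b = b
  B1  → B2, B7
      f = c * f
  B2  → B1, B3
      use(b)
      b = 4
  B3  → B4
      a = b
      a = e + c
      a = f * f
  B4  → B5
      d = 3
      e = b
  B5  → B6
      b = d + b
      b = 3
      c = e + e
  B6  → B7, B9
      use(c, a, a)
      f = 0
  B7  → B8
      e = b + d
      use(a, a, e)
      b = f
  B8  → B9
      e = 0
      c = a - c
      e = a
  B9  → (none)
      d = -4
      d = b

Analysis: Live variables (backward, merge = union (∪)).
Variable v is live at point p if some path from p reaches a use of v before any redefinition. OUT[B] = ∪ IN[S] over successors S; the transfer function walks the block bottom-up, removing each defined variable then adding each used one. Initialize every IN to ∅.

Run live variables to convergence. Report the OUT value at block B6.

Answer: {a, b, c, d, f}

Derivation:
Fixpoint table:
  B0:   IN={a, b, c, d, e, f}   OUT={a, b, c, d, e, f}
  B1:   IN={a, b, c, d, e, f}   OUT={a, b, c, d, e, f}
  B2:   IN={a, b, c, d, e, f}   OUT={a, b, c, d, e, f}
  B3:   IN={b, c, e, f}   OUT={a, b}
  B4:   IN={a, b}   OUT={a, b, d, e}
  B5:   IN={a, b, d, e}   OUT={a, b, c, d}
  B6:   IN={a, b, c, d}   OUT={a, b, c, d, f}
  B7:   IN={a, b, c, d, f}   OUT={a, b, c}
  B8:   IN={a, b, c}   OUT={b}
  B9:   IN={b}   OUT={}

Merge at B6: OUT[B6] = IN[B7] ⊔ IN[B9] = {a, b, c, d, f}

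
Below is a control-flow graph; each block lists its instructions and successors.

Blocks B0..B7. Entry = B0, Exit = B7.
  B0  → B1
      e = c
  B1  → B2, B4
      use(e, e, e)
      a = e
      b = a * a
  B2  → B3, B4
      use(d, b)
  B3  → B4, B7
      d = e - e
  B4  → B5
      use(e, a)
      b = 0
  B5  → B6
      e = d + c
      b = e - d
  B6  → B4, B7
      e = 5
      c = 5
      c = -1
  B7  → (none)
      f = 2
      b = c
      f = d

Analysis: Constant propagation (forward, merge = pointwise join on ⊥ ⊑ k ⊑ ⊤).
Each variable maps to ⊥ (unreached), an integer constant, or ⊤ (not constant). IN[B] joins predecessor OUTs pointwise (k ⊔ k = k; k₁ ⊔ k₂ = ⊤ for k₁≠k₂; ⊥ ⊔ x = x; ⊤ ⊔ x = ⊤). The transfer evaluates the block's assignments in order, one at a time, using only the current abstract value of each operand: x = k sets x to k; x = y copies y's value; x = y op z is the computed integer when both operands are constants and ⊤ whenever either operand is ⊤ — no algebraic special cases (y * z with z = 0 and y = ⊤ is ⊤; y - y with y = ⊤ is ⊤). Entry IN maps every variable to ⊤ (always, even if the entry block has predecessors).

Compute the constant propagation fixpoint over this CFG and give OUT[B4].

Answer: {a: ⊤, b: 0, c: ⊤, d: ⊤, e: ⊤, f: ⊤}

Derivation:
Converged values:
  B0:   IN=(all ⊤)   OUT=(all ⊤)
  B1:   IN=(all ⊤)   OUT=(all ⊤)
  B2:   IN=(all ⊤)   OUT=(all ⊤)
  B3:   IN=(all ⊤)   OUT=(all ⊤)
  B4:   IN=(all ⊤)   OUT={b:0; rest ⊤}
  B5:   IN={b:0; rest ⊤}   OUT=(all ⊤)
  B6:   IN=(all ⊤)   OUT={c:-1, e:5; rest ⊤}
  B7:   IN=(all ⊤)   OUT=(all ⊤)

Merge at B4: IN[B4] = OUT[B1] ⊔ OUT[B2] ⊔ OUT[B3] ⊔ OUT[B6] = {a: ⊤, b: ⊤, c: ⊤, d: ⊤, e: ⊤, f: ⊤}
Applying B4's transfer function to that IN value gives OUT[B4] (row B4 above).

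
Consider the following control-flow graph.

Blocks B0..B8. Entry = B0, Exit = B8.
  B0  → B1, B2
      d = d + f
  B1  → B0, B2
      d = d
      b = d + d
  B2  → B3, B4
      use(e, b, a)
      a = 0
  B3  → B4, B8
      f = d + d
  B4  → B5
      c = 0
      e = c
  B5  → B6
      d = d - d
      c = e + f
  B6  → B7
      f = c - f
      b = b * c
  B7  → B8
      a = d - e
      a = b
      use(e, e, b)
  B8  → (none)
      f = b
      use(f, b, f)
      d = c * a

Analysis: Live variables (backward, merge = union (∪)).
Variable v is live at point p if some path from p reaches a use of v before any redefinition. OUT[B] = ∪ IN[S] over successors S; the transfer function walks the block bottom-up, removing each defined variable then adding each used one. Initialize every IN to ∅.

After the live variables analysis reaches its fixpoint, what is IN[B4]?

Fixpoint table:
  B0: | IN={a, b, c, d, e, f} | OUT={a, b, c, d, e, f}
  B1: | IN={a, c, d, e, f} | OUT={a, b, c, d, e, f}
  B2: | IN={a, b, c, d, e, f} | OUT={a, b, c, d, f}
  B3: | IN={a, b, c, d} | OUT={a, b, c, d, f}
  B4: | IN={b, d, f} | OUT={b, d, e, f}
  B5: | IN={b, d, e, f} | OUT={b, c, d, e, f}
  B6: | IN={b, c, d, e, f} | OUT={b, c, d, e}
  B7: | IN={b, c, d, e} | OUT={a, b, c}
  B8: | IN={a, b, c} | OUT={}

Merge at B4: OUT[B4] = IN[B5] = {b, d, e, f}
Applying B4's transfer function to that OUT value gives IN[B4] (row B4 above).

Answer: {b, d, f}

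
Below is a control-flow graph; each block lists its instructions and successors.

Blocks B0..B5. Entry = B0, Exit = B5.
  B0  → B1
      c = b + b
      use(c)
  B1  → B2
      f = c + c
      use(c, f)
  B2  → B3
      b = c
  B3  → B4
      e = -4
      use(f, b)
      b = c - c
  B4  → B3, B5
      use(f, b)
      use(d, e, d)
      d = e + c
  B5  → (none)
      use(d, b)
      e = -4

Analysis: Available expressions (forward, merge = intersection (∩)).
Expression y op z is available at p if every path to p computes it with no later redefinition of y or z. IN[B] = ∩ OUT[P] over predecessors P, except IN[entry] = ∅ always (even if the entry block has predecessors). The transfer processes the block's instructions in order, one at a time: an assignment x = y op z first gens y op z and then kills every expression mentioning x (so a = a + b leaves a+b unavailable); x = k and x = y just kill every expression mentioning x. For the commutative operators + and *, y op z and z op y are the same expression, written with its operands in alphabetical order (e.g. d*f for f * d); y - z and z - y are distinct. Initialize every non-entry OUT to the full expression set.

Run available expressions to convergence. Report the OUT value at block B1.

Converged values:
  B0: | IN={} | OUT={b+b}
  B1: | IN={b+b} | OUT={b+b, c+c}
  B2: | IN={b+b, c+c} | OUT={c+c}
  B3: | IN={c+c} | OUT={c+c, c-c}
  B4: | IN={c+c, c-c} | OUT={c+c, c+e, c-c}
  B5: | IN={c+c, c+e, c-c} | OUT={c+c, c-c}

Merge at B1: IN[B1] = OUT[B0] = {b+b}
Applying B1's transfer function to that IN value gives OUT[B1] (row B1 above).

Answer: {b+b, c+c}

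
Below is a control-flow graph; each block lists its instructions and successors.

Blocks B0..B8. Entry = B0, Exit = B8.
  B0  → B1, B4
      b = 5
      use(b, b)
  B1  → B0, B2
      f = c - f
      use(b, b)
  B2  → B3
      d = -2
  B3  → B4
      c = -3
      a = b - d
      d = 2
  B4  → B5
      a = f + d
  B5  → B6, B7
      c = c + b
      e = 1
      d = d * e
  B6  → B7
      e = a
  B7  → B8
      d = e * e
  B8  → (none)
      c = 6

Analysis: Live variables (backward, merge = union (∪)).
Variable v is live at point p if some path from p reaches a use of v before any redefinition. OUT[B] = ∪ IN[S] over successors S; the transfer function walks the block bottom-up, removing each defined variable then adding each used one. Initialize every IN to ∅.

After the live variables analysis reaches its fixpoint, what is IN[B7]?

Converged values:
  B0:  IN={c, d, f}  OUT={b, c, d, f}
  B1:  IN={b, c, d, f}  OUT={b, c, d, f}
  B2:  IN={b, f}  OUT={b, d, f}
  B3:  IN={b, d, f}  OUT={b, c, d, f}
  B4:  IN={b, c, d, f}  OUT={a, b, c, d}
  B5:  IN={a, b, c, d}  OUT={a, e}
  B6:  IN={a}  OUT={e}
  B7:  IN={e}  OUT={}
  B8:  IN={}  OUT={}

Merge at B7: OUT[B7] = IN[B8] = {}
Applying B7's transfer function to that OUT value gives IN[B7] (row B7 above).

Answer: {e}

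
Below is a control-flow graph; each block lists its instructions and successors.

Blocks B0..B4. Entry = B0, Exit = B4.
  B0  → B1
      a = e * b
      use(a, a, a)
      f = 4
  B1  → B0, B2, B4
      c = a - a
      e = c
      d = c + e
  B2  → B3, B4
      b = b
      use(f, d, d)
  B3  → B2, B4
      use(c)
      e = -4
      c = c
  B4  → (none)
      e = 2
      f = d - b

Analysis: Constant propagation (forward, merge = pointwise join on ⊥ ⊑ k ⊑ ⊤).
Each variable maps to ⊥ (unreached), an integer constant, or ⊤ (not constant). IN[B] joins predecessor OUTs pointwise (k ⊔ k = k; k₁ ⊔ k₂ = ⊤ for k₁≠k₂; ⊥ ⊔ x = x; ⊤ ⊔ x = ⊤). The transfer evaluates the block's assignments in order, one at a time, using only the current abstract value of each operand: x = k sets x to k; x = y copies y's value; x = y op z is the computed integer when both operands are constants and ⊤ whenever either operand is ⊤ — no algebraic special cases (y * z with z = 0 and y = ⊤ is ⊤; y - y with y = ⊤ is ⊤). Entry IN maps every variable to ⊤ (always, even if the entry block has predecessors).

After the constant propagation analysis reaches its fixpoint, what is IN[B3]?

Fixpoint table:
  B0:   IN=(all ⊤)   OUT={f:4; rest ⊤}
  B1:   IN={f:4; rest ⊤}   OUT={f:4; rest ⊤}
  B2:   IN={f:4; rest ⊤}   OUT={f:4; rest ⊤}
  B3:   IN={f:4; rest ⊤}   OUT={e:-4, f:4; rest ⊤}
  B4:   IN={f:4; rest ⊤}   OUT={e:2; rest ⊤}

Merge at B3: IN[B3] = OUT[B2] = {a: ⊤, b: ⊤, c: ⊤, d: ⊤, e: ⊤, f: 4}

Answer: {a: ⊤, b: ⊤, c: ⊤, d: ⊤, e: ⊤, f: 4}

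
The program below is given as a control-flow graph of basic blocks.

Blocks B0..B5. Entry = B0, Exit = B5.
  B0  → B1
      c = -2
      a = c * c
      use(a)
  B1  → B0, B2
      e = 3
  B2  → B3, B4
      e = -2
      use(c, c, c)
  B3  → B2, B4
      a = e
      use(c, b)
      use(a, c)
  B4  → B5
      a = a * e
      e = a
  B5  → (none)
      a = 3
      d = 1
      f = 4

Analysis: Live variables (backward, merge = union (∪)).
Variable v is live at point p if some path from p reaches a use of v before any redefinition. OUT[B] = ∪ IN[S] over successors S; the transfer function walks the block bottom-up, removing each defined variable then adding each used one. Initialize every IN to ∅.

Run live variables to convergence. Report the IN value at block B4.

Answer: {a, e}

Trace:
Converged values:
  B0:  IN={b}  OUT={a, b, c}
  B1:  IN={a, b, c}  OUT={a, b, c}
  B2:  IN={a, b, c}  OUT={a, b, c, e}
  B3:  IN={b, c, e}  OUT={a, b, c, e}
  B4:  IN={a, e}  OUT={}
  B5:  IN={}  OUT={}

Merge at B4: OUT[B4] = IN[B5] = {}
Applying B4's transfer function to that OUT value gives IN[B4] (row B4 above).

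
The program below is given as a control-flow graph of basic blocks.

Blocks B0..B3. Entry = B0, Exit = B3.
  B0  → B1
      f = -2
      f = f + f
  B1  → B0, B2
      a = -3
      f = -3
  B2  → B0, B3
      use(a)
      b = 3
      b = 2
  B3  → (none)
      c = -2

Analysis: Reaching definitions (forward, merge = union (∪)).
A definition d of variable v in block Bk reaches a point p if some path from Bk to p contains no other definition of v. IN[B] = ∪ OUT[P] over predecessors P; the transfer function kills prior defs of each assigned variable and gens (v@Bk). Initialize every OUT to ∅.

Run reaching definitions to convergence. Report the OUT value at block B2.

Answer: {a@B1, b@B2, f@B1}

Trace:
Converged values:
  B0:  IN={a@B1, b@B2, f@B1}  OUT={a@B1, b@B2, f@B0}
  B1:  IN={a@B1, b@B2, f@B0}  OUT={a@B1, b@B2, f@B1}
  B2:  IN={a@B1, b@B2, f@B1}  OUT={a@B1, b@B2, f@B1}
  B3:  IN={a@B1, b@B2, f@B1}  OUT={a@B1, b@B2, c@B3, f@B1}

Merge at B2: IN[B2] = OUT[B1] = {a@B1, b@B2, f@B1}
Applying B2's transfer function to that IN value gives OUT[B2] (row B2 above).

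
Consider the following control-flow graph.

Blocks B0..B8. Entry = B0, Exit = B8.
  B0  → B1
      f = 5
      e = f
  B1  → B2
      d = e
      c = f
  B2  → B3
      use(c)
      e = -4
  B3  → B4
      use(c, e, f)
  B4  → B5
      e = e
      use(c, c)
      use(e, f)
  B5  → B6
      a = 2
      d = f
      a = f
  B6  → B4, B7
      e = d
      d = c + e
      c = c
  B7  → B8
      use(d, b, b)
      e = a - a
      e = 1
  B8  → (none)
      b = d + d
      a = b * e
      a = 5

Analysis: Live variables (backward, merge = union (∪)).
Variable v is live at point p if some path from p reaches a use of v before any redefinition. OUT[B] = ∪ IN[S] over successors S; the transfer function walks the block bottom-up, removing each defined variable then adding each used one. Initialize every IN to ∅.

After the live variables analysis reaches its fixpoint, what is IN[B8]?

Answer: {d, e}

Trace:
Converged values:
  B0:   IN={b}   OUT={b, e, f}
  B1:   IN={b, e, f}   OUT={b, c, f}
  B2:   IN={b, c, f}   OUT={b, c, e, f}
  B3:   IN={b, c, e, f}   OUT={b, c, e, f}
  B4:   IN={b, c, e, f}   OUT={b, c, f}
  B5:   IN={b, c, f}   OUT={a, b, c, d, f}
  B6:   IN={a, b, c, d, f}   OUT={a, b, c, d, e, f}
  B7:   IN={a, b, d}   OUT={d, e}
  B8:   IN={d, e}   OUT={}

B8 is the boundary node: OUT[B8] = {}
Applying B8's transfer function to that OUT value gives IN[B8] (row B8 above).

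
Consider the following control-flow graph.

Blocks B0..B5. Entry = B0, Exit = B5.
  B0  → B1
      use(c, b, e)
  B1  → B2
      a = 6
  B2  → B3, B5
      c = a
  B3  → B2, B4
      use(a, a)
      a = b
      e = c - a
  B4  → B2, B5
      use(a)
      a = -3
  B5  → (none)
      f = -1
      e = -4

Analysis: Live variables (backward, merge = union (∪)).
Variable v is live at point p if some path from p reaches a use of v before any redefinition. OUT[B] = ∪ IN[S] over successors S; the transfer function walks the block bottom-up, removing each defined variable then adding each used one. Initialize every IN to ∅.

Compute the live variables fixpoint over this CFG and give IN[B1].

Answer: {b}

Trace:
Converged values:
  B0:   IN={b, c, e}   OUT={b}
  B1:   IN={b}   OUT={a, b}
  B2:   IN={a, b}   OUT={a, b, c}
  B3:   IN={a, b, c}   OUT={a, b}
  B4:   IN={a, b}   OUT={a, b}
  B5:   IN={}   OUT={}

Merge at B1: OUT[B1] = IN[B2] = {a, b}
Applying B1's transfer function to that OUT value gives IN[B1] (row B1 above).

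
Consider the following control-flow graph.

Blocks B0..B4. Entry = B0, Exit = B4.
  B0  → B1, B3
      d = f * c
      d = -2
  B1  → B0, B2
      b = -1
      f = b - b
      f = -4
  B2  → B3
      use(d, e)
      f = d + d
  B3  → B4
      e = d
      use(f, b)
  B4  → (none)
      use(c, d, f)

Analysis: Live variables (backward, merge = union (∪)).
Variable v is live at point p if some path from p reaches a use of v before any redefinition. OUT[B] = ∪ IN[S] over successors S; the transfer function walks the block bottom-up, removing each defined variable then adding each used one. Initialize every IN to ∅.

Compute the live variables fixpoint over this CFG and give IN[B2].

Answer: {b, c, d, e}

Derivation:
Converged values:
  B0: | IN={b, c, e, f} | OUT={b, c, d, e, f}
  B1: | IN={c, d, e} | OUT={b, c, d, e, f}
  B2: | IN={b, c, d, e} | OUT={b, c, d, f}
  B3: | IN={b, c, d, f} | OUT={c, d, f}
  B4: | IN={c, d, f} | OUT={}

Merge at B2: OUT[B2] = IN[B3] = {b, c, d, f}
Applying B2's transfer function to that OUT value gives IN[B2] (row B2 above).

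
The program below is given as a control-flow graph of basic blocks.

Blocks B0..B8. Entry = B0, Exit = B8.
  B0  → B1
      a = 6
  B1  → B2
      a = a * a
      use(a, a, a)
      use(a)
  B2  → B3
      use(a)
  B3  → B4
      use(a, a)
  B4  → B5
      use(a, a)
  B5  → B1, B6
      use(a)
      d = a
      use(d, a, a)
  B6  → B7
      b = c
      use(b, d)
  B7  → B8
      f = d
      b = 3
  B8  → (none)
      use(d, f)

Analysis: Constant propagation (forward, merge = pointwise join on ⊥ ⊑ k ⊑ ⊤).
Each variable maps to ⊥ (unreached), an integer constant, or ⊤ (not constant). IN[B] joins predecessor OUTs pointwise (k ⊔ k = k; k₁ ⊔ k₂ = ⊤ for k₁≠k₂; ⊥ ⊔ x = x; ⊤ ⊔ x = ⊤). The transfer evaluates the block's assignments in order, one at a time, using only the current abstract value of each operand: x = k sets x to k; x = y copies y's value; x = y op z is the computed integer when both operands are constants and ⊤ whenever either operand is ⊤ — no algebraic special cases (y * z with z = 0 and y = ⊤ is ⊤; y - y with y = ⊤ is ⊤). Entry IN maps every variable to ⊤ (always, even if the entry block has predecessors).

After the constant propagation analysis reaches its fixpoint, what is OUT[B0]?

Converged values:
  B0:  IN=(all ⊤)  OUT={a:6; rest ⊤}
  B1:  IN=(all ⊤)  OUT=(all ⊤)
  B2:  IN=(all ⊤)  OUT=(all ⊤)
  B3:  IN=(all ⊤)  OUT=(all ⊤)
  B4:  IN=(all ⊤)  OUT=(all ⊤)
  B5:  IN=(all ⊤)  OUT=(all ⊤)
  B6:  IN=(all ⊤)  OUT=(all ⊤)
  B7:  IN=(all ⊤)  OUT={b:3; rest ⊤}
  B8:  IN={b:3; rest ⊤}  OUT={b:3; rest ⊤}

B0 is the boundary node: IN[B0] = {a: ⊤, b: ⊤, c: ⊤, d: ⊤, e: ⊤, f: ⊤}
Applying B0's transfer function to that IN value gives OUT[B0] (row B0 above).

Answer: {a: 6, b: ⊤, c: ⊤, d: ⊤, e: ⊤, f: ⊤}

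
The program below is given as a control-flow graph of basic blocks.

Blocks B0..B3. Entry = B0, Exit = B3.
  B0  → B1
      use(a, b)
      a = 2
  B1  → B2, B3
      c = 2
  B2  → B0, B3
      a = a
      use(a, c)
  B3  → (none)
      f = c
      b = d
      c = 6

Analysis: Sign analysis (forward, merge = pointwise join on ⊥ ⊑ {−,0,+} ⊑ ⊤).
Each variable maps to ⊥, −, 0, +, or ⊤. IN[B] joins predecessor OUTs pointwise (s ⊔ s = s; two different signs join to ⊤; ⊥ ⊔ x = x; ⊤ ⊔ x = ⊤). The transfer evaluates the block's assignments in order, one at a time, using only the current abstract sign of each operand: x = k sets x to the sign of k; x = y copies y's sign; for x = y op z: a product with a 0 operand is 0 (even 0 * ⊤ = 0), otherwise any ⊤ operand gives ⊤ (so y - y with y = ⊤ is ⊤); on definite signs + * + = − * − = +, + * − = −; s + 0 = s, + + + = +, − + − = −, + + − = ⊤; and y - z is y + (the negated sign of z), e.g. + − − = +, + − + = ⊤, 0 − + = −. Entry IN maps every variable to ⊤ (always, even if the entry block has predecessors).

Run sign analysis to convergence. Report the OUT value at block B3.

Converged values:
  B0: | IN=(all ⊤) | OUT={a:+; rest ⊤}
  B1: | IN={a:+; rest ⊤} | OUT={a:+, c:+; rest ⊤}
  B2: | IN={a:+, c:+; rest ⊤} | OUT={a:+, c:+; rest ⊤}
  B3: | IN={a:+, c:+; rest ⊤} | OUT={a:+, c:+, f:+; rest ⊤}

Merge at B3: IN[B3] = OUT[B1] ⊔ OUT[B2] = {a: +, b: ⊤, c: +, d: ⊤, e: ⊤, f: ⊤}
Applying B3's transfer function to that IN value gives OUT[B3] (row B3 above).

Answer: {a: +, b: ⊤, c: +, d: ⊤, e: ⊤, f: +}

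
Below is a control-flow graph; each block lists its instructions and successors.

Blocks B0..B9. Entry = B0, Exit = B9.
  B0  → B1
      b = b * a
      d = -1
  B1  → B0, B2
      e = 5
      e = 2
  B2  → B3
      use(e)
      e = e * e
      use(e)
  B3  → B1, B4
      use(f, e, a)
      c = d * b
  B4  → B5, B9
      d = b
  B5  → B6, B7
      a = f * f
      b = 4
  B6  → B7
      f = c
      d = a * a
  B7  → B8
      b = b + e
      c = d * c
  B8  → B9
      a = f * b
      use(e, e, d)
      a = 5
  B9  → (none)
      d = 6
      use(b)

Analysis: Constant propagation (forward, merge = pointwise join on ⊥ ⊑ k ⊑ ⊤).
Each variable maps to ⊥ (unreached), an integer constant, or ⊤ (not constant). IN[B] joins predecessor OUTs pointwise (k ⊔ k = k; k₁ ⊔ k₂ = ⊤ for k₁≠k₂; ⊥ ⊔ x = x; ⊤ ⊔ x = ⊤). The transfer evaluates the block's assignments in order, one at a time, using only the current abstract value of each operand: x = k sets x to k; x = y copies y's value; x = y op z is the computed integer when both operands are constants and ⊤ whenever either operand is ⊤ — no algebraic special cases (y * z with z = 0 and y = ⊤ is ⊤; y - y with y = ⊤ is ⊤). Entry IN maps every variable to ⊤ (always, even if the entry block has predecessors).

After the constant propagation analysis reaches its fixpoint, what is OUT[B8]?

Answer: {a: 5, b: 8, c: ⊤, d: ⊤, e: 4, f: ⊤}

Working:
Converged values:
  B0: | IN=(all ⊤) | OUT={d:-1; rest ⊤}
  B1: | IN={d:-1; rest ⊤} | OUT={d:-1, e:2; rest ⊤}
  B2: | IN={d:-1, e:2; rest ⊤} | OUT={d:-1, e:4; rest ⊤}
  B3: | IN={d:-1, e:4; rest ⊤} | OUT={d:-1, e:4; rest ⊤}
  B4: | IN={d:-1, e:4; rest ⊤} | OUT={e:4; rest ⊤}
  B5: | IN={e:4; rest ⊤} | OUT={b:4, e:4; rest ⊤}
  B6: | IN={b:4, e:4; rest ⊤} | OUT={b:4, e:4; rest ⊤}
  B7: | IN={b:4, e:4; rest ⊤} | OUT={b:8, e:4; rest ⊤}
  B8: | IN={b:8, e:4; rest ⊤} | OUT={a:5, b:8, e:4; rest ⊤}
  B9: | IN={e:4; rest ⊤} | OUT={d:6, e:4; rest ⊤}

Merge at B8: IN[B8] = OUT[B7] = {a: ⊤, b: 8, c: ⊤, d: ⊤, e: 4, f: ⊤}
Applying B8's transfer function to that IN value gives OUT[B8] (row B8 above).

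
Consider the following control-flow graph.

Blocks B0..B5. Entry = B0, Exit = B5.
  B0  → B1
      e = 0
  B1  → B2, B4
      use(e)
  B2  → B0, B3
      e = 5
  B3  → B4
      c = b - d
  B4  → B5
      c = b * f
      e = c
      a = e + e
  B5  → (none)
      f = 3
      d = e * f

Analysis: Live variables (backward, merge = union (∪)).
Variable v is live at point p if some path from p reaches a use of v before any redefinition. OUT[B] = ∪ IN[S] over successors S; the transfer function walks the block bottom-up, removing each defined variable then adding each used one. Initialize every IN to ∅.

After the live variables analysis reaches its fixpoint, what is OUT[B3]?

Fixpoint table:
  B0:  IN={b, d, f}  OUT={b, d, e, f}
  B1:  IN={b, d, e, f}  OUT={b, d, f}
  B2:  IN={b, d, f}  OUT={b, d, f}
  B3:  IN={b, d, f}  OUT={b, f}
  B4:  IN={b, f}  OUT={e}
  B5:  IN={e}  OUT={}

Merge at B3: OUT[B3] = IN[B4] = {b, f}

Answer: {b, f}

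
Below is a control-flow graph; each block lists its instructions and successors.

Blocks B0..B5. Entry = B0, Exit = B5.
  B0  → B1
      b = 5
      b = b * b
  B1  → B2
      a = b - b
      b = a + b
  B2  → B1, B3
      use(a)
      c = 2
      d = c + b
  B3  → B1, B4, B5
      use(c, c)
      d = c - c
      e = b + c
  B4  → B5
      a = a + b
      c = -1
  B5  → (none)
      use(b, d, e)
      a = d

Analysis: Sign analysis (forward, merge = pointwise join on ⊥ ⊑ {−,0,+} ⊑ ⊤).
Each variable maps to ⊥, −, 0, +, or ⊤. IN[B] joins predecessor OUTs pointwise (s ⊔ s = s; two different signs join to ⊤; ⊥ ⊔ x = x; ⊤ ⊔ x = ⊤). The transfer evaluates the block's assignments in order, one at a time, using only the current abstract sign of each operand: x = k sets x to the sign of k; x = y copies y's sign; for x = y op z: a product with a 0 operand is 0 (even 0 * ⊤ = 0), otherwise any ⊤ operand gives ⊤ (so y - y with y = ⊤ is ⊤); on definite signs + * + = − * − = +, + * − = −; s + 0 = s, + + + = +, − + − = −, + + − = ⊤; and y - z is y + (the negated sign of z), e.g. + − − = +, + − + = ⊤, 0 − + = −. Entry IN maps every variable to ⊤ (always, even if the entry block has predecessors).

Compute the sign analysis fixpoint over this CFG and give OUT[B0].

Answer: {a: ⊤, b: +, c: ⊤, d: ⊤, e: ⊤, f: ⊤}

Trace:
Converged values:
  B0: | IN=(all ⊤) | OUT={b:+; rest ⊤}
  B1: | IN=(all ⊤) | OUT=(all ⊤)
  B2: | IN=(all ⊤) | OUT={c:+; rest ⊤}
  B3: | IN={c:+; rest ⊤} | OUT={c:+; rest ⊤}
  B4: | IN={c:+; rest ⊤} | OUT={c:-; rest ⊤}
  B5: | IN=(all ⊤) | OUT=(all ⊤)

B0 is the boundary node: IN[B0] = {a: ⊤, b: ⊤, c: ⊤, d: ⊤, e: ⊤, f: ⊤}
Applying B0's transfer function to that IN value gives OUT[B0] (row B0 above).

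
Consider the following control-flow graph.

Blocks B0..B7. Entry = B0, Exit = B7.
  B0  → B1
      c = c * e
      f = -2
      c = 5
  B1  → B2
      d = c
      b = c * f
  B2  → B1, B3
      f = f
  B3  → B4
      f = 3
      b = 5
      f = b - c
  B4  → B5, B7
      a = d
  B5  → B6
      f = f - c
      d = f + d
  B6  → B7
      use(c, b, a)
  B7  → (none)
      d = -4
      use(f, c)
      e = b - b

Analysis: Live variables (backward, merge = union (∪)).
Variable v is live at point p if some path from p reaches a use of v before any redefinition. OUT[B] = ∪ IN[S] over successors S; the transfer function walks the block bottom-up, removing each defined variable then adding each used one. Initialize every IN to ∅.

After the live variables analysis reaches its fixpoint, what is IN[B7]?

Answer: {b, c, f}

Derivation:
Converged values:
  B0:   IN={c, e}   OUT={c, f}
  B1:   IN={c, f}   OUT={c, d, f}
  B2:   IN={c, d, f}   OUT={c, d, f}
  B3:   IN={c, d}   OUT={b, c, d, f}
  B4:   IN={b, c, d, f}   OUT={a, b, c, d, f}
  B5:   IN={a, b, c, d, f}   OUT={a, b, c, f}
  B6:   IN={a, b, c, f}   OUT={b, c, f}
  B7:   IN={b, c, f}   OUT={}

B7 is the boundary node: OUT[B7] = {}
Applying B7's transfer function to that OUT value gives IN[B7] (row B7 above).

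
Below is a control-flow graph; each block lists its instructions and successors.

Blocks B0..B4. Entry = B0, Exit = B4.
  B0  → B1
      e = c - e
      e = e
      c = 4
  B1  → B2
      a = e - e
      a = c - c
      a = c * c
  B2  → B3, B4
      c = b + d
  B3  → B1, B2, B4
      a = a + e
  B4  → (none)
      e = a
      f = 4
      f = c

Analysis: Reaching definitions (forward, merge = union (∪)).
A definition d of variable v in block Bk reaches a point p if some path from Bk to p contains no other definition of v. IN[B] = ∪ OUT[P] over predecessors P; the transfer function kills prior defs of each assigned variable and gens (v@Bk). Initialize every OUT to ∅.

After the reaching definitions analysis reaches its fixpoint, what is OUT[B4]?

Per-block solution:
  B0: | IN={} | OUT={c@B0, e@B0}
  B1: | IN={a@B3, c@B0, c@B2, e@B0} | OUT={a@B1, c@B0, c@B2, e@B0}
  B2: | IN={a@B1, a@B3, c@B0, c@B2, e@B0} | OUT={a@B1, a@B3, c@B2, e@B0}
  B3: | IN={a@B1, a@B3, c@B2, e@B0} | OUT={a@B3, c@B2, e@B0}
  B4: | IN={a@B1, a@B3, c@B2, e@B0} | OUT={a@B1, a@B3, c@B2, e@B4, f@B4}

Merge at B4: IN[B4] = OUT[B2] ⊔ OUT[B3] = {a@B1, a@B3, c@B2, e@B0}
Applying B4's transfer function to that IN value gives OUT[B4] (row B4 above).

Answer: {a@B1, a@B3, c@B2, e@B4, f@B4}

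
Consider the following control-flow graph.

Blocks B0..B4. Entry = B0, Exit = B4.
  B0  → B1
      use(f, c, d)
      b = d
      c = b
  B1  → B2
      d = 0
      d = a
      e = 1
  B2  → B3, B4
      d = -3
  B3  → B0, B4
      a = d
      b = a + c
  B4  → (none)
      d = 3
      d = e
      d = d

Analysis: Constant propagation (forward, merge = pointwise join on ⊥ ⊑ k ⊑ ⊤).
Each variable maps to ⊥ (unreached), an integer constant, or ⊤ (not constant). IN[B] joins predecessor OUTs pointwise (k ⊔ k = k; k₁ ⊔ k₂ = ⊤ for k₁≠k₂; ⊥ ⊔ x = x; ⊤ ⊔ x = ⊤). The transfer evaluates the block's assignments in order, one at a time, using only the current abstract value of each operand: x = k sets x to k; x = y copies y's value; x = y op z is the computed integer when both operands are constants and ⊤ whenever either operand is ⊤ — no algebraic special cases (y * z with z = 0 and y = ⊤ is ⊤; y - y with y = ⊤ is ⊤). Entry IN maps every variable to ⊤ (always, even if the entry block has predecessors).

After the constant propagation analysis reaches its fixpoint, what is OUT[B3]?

Per-block solution:
  B0:   IN=(all ⊤)   OUT=(all ⊤)
  B1:   IN=(all ⊤)   OUT={e:1; rest ⊤}
  B2:   IN={e:1; rest ⊤}   OUT={d:-3, e:1; rest ⊤}
  B3:   IN={d:-3, e:1; rest ⊤}   OUT={a:-3, d:-3, e:1; rest ⊤}
  B4:   IN={d:-3, e:1; rest ⊤}   OUT={d:1, e:1; rest ⊤}

Merge at B3: IN[B3] = OUT[B2] = {a: ⊤, b: ⊤, c: ⊤, d: -3, e: 1, f: ⊤}
Applying B3's transfer function to that IN value gives OUT[B3] (row B3 above).

Answer: {a: -3, b: ⊤, c: ⊤, d: -3, e: 1, f: ⊤}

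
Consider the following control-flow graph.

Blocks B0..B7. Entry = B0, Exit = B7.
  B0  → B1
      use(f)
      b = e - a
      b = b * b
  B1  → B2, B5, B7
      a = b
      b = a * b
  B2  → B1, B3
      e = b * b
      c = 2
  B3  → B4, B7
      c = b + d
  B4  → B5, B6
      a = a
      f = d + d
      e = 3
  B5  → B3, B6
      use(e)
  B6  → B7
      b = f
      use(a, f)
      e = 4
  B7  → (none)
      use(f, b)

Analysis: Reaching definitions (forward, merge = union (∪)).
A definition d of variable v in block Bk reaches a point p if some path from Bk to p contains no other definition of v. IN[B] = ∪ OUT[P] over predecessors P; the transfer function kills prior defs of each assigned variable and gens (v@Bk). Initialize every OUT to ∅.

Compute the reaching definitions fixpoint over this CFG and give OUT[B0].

Answer: {b@B0}

Derivation:
Converged values:
  B0:  IN={}  OUT={b@B0}
  B1:  IN={a@B1, b@B0, b@B1, c@B2, e@B2}  OUT={a@B1, b@B1, c@B2, e@B2}
  B2:  IN={a@B1, b@B1, c@B2, e@B2}  OUT={a@B1, b@B1, c@B2, e@B2}
  B3:  IN={a@B1, a@B4, b@B1, c@B2, c@B3, e@B2, e@B4, f@B4}  OUT={a@B1, a@B4, b@B1, c@B3, e@B2, e@B4, f@B4}
  B4:  IN={a@B1, a@B4, b@B1, c@B3, e@B2, e@B4, f@B4}  OUT={a@B4, b@B1, c@B3, e@B4, f@B4}
  B5:  IN={a@B1, a@B4, b@B1, c@B2, c@B3, e@B2, e@B4, f@B4}  OUT={a@B1, a@B4, b@B1, c@B2, c@B3, e@B2, e@B4, f@B4}
  B6:  IN={a@B1, a@B4, b@B1, c@B2, c@B3, e@B2, e@B4, f@B4}  OUT={a@B1, a@B4, b@B6, c@B2, c@B3, e@B6, f@B4}
  B7:  IN={a@B1, a@B4, b@B1, b@B6, c@B2, c@B3, e@B2, e@B4, e@B6, f@B4}  OUT={a@B1, a@B4, b@B1, b@B6, c@B2, c@B3, e@B2, e@B4, e@B6, f@B4}

B0 is the boundary node: IN[B0] = {}
Applying B0's transfer function to that IN value gives OUT[B0] (row B0 above).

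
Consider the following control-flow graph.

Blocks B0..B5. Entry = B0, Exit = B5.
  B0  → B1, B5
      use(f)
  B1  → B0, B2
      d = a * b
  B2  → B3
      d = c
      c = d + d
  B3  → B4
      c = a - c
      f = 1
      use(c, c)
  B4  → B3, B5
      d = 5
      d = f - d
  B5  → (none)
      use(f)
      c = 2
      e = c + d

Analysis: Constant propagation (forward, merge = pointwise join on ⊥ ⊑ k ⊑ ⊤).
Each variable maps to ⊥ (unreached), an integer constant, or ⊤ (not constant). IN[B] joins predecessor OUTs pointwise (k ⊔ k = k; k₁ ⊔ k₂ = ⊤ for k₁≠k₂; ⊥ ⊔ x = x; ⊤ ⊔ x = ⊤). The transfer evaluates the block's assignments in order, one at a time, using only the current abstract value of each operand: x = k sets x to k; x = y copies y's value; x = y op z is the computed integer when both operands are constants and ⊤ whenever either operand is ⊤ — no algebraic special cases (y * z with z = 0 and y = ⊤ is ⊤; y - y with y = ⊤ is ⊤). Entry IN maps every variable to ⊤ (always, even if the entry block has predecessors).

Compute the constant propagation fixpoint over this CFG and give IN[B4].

Answer: {a: ⊤, b: ⊤, c: ⊤, d: ⊤, e: ⊤, f: 1}

Trace:
Per-block solution:
  B0:   IN=(all ⊤)   OUT=(all ⊤)
  B1:   IN=(all ⊤)   OUT=(all ⊤)
  B2:   IN=(all ⊤)   OUT=(all ⊤)
  B3:   IN=(all ⊤)   OUT={f:1; rest ⊤}
  B4:   IN={f:1; rest ⊤}   OUT={d:-4, f:1; rest ⊤}
  B5:   IN=(all ⊤)   OUT={c:2; rest ⊤}

Merge at B4: IN[B4] = OUT[B3] = {a: ⊤, b: ⊤, c: ⊤, d: ⊤, e: ⊤, f: 1}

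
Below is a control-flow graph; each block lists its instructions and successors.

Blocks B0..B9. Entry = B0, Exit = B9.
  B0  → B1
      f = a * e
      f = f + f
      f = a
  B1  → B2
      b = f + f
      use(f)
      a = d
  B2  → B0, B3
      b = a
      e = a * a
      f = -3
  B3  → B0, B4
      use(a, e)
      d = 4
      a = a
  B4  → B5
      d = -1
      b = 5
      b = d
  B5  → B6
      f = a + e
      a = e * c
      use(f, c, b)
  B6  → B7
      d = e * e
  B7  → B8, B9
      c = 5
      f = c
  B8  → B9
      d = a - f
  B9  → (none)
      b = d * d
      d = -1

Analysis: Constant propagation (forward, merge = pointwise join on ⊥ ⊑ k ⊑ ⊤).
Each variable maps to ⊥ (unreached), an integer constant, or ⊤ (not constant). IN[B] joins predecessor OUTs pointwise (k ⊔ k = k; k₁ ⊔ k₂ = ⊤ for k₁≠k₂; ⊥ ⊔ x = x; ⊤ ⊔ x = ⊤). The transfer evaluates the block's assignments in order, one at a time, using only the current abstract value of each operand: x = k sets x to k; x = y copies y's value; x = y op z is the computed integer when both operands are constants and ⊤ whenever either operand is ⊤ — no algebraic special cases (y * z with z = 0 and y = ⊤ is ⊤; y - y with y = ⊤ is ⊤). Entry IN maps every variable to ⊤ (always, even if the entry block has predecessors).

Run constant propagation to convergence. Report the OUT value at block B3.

Answer: {a: ⊤, b: ⊤, c: ⊤, d: 4, e: ⊤, f: -3}

Derivation:
Per-block solution:
  B0: | IN=(all ⊤) | OUT=(all ⊤)
  B1: | IN=(all ⊤) | OUT=(all ⊤)
  B2: | IN=(all ⊤) | OUT={f:-3; rest ⊤}
  B3: | IN={f:-3; rest ⊤} | OUT={d:4, f:-3; rest ⊤}
  B4: | IN={d:4, f:-3; rest ⊤} | OUT={b:-1, d:-1, f:-3; rest ⊤}
  B5: | IN={b:-1, d:-1, f:-3; rest ⊤} | OUT={b:-1, d:-1; rest ⊤}
  B6: | IN={b:-1, d:-1; rest ⊤} | OUT={b:-1; rest ⊤}
  B7: | IN={b:-1; rest ⊤} | OUT={b:-1, c:5, f:5; rest ⊤}
  B8: | IN={b:-1, c:5, f:5; rest ⊤} | OUT={b:-1, c:5, f:5; rest ⊤}
  B9: | IN={b:-1, c:5, f:5; rest ⊤} | OUT={c:5, d:-1, f:5; rest ⊤}

Merge at B3: IN[B3] = OUT[B2] = {a: ⊤, b: ⊤, c: ⊤, d: ⊤, e: ⊤, f: -3}
Applying B3's transfer function to that IN value gives OUT[B3] (row B3 above).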